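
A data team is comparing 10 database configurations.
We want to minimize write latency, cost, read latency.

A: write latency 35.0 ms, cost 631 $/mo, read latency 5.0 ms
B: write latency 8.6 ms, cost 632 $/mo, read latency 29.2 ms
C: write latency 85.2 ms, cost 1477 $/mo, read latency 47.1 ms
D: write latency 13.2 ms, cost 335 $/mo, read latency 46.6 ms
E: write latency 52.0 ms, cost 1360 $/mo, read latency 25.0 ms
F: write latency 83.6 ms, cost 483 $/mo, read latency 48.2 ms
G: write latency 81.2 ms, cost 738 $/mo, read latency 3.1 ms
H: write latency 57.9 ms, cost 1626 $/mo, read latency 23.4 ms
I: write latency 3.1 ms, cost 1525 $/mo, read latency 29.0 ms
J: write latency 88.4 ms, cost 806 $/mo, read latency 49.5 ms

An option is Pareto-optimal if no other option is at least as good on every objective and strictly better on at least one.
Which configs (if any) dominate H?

A: write latency 35.0≤57.9, cost 631≤1626, read latency 5.0≤23.4 — dominates H.
Others (B, C, D, E, F, G, I, J) are each worse than H on at least one objective.

A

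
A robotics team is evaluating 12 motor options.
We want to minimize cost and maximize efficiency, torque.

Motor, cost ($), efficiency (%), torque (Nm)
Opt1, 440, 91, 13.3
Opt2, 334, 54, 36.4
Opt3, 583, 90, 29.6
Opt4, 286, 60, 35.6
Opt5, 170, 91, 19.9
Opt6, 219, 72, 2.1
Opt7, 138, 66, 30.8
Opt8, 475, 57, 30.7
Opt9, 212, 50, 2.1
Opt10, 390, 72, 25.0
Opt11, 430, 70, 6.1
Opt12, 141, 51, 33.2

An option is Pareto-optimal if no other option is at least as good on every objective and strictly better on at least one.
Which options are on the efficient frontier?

Opt1: dominated by Opt5 (cost 170≤440, efficiency 91≥91, torque 19.9≥13.3).
Opt2: not dominated (best torque).
Opt3: not dominated.
Opt4: not dominated.
Opt5: not dominated.
Opt6: dominated by Opt5 (cost 170≤219, efficiency 91≥72, torque 19.9≥2.1).
Opt7: not dominated (best cost).
Opt8: dominated by Opt4 (cost 286≤475, efficiency 60≥57, torque 35.6≥30.7).
Opt9: dominated by Opt5 (cost 170≤212, efficiency 91≥50, torque 19.9≥2.1).
Opt10: not dominated.
Opt11: dominated by Opt5 (cost 170≤430, efficiency 91≥70, torque 19.9≥6.1).
Opt12: not dominated.

Opt2, Opt3, Opt4, Opt5, Opt7, Opt10, Opt12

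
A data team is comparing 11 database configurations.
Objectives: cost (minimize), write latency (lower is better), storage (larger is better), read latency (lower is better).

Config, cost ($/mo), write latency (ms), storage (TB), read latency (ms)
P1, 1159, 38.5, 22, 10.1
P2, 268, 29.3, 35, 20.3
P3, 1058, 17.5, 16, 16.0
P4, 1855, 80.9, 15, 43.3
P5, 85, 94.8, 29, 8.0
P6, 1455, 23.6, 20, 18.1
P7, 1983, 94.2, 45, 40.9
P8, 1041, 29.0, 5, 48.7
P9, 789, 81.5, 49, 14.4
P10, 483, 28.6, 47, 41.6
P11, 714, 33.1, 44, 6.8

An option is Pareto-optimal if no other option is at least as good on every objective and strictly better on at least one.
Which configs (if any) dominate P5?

P1: worse on cost (1159 vs 85).
P2: worse on cost (268 vs 85).
P3: worse on cost (1058 vs 85).
P4: worse on cost (1855 vs 85).
P6: worse on cost (1455 vs 85).
P7: worse on cost (1983 vs 85).
P8: worse on cost (1041 vs 85).
P9: worse on cost (789 vs 85).
P10: worse on cost (483 vs 85).
P11: worse on cost (714 vs 85).
No option dominates P5.

none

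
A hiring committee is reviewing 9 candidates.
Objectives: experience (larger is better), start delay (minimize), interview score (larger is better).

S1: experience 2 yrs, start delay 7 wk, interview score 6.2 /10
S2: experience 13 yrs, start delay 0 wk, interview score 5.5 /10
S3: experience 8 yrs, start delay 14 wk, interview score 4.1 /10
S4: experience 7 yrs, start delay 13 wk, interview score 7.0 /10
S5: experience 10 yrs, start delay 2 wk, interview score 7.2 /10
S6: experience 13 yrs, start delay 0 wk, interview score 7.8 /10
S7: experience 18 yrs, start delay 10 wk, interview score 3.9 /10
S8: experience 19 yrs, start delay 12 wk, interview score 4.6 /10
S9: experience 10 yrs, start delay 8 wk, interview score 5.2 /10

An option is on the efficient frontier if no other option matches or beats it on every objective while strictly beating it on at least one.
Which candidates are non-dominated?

S1: dominated by S5 (experience 10≥2, start delay 2≤7, interview score 7.2≥6.2).
S2: dominated by S6 (experience 13≥13, start delay 0≤0, interview score 7.8≥5.5).
S3: dominated by S2 (experience 13≥8, start delay 0≤14, interview score 5.5≥4.1).
S4: dominated by S5 (experience 10≥7, start delay 2≤13, interview score 7.2≥7.0).
S5: dominated by S6 (experience 13≥10, start delay 0≤2, interview score 7.8≥7.2).
S6: not dominated (best interview score).
S7: not dominated.
S8: not dominated (best experience).
S9: dominated by S2 (experience 13≥10, start delay 0≤8, interview score 5.5≥5.2).

S6, S7, S8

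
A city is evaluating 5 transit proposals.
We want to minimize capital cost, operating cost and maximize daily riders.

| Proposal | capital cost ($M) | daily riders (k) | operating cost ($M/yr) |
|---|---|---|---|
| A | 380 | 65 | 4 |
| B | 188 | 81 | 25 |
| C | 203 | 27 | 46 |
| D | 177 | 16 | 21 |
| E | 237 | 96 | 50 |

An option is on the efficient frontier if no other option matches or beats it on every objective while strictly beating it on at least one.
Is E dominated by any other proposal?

A: worse on capital cost (380 vs 237).
B: worse on daily riders (81 vs 96).
C: worse on daily riders (27 vs 96).
D: worse on daily riders (16 vs 96).
No option is at least as good as E on every objective and strictly better on one.

No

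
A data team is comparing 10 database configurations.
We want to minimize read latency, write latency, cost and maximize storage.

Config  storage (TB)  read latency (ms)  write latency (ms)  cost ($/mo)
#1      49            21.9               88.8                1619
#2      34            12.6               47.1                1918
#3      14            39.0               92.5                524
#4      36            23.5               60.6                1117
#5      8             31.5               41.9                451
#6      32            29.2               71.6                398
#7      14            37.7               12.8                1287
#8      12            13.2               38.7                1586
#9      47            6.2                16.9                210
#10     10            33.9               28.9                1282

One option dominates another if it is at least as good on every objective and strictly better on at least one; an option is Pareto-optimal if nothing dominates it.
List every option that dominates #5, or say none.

#9

#9: storage 47≥8, read latency 6.2≤31.5, write latency 16.9≤41.9, cost 210≤451 — dominates #5.
Others (#1, #2, #3, #4, #6, #7, #8, #10) are each worse than #5 on at least one objective.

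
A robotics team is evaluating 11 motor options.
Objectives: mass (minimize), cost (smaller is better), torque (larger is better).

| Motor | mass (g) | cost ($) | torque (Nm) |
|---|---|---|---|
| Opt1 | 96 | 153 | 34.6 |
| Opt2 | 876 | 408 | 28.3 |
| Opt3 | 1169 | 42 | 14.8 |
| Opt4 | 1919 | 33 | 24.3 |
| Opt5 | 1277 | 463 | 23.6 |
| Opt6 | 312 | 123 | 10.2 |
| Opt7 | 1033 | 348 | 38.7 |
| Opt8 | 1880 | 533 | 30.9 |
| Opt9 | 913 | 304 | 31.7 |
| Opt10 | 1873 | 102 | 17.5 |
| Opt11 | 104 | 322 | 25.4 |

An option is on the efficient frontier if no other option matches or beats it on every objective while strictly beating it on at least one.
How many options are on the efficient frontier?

6

Opt1: not dominated (best mass).
Opt2: dominated by Opt1 (mass 96≤876, cost 153≤408, torque 34.6≥28.3).
Opt3: not dominated.
Opt4: not dominated (best cost).
Opt5: dominated by Opt1 (mass 96≤1277, cost 153≤463, torque 34.6≥23.6).
Opt6: not dominated.
Opt7: not dominated (best torque).
Opt8: dominated by Opt1 (mass 96≤1880, cost 153≤533, torque 34.6≥30.9).
Opt9: dominated by Opt1 (mass 96≤913, cost 153≤304, torque 34.6≥31.7).
Opt10: not dominated.
Opt11: dominated by Opt1 (mass 96≤104, cost 153≤322, torque 34.6≥25.4).
Pareto-optimal: Opt1, Opt3, Opt4, Opt6, Opt7, Opt10 → 6.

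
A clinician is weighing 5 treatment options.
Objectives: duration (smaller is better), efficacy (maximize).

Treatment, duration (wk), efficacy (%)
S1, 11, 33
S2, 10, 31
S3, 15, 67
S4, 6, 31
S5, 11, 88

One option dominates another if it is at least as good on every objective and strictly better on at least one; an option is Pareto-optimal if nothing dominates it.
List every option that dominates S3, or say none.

S5: duration 11≤15, efficacy 88≥67 — dominates S3.
Others (S1, S2, S4) are each worse than S3 on at least one objective.

S5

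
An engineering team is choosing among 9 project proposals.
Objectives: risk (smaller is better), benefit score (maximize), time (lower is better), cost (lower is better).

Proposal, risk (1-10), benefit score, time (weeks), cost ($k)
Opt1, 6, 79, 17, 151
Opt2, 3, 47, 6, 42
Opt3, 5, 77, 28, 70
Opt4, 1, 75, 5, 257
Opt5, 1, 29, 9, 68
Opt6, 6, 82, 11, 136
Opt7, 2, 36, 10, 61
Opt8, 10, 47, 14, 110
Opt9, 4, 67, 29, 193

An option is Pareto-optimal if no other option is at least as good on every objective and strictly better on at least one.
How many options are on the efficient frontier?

Opt1: dominated by Opt6 (risk 6≤6, benefit score 82≥79, time 11≤17, cost 136≤151).
Opt2: not dominated (best cost).
Opt3: not dominated.
Opt4: not dominated (best time).
Opt5: not dominated.
Opt6: not dominated (best benefit score).
Opt7: not dominated.
Opt8: dominated by Opt2 (risk 3≤10, benefit score 47≥47, time 6≤14, cost 42≤110).
Opt9: not dominated.
Pareto-optimal: Opt2, Opt3, Opt4, Opt5, Opt6, Opt7, Opt9 → 7.

7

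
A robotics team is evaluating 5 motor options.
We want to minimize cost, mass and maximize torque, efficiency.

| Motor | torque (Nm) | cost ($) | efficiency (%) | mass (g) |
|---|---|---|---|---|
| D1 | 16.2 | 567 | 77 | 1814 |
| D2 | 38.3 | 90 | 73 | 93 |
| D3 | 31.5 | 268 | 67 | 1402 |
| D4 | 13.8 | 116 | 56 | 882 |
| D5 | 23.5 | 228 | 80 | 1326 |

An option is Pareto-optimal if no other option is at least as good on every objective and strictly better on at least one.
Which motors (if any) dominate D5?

none

D1: worse on torque (16.2 vs 23.5).
D2: worse on efficiency (73 vs 80).
D3: worse on cost (268 vs 228).
D4: worse on torque (13.8 vs 23.5).
No option dominates D5.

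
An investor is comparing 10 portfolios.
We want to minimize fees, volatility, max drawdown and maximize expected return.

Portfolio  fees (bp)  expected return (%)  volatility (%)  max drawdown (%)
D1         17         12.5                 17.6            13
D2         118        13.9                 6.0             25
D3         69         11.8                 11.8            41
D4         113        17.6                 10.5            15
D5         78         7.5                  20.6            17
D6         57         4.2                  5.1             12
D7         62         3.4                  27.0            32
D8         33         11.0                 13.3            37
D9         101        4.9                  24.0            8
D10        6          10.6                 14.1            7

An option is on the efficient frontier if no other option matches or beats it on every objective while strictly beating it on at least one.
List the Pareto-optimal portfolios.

D1: not dominated.
D2: not dominated.
D3: not dominated.
D4: not dominated (best expected return).
D5: dominated by D1 (fees 17≤78, expected return 12.5≥7.5, volatility 17.6≤20.6, max drawdown 13≤17).
D6: not dominated (best volatility).
D7: dominated by D1 (fees 17≤62, expected return 12.5≥3.4, volatility 17.6≤27.0, max drawdown 13≤32).
D8: not dominated.
D9: dominated by D10 (fees 6≤101, expected return 10.6≥4.9, volatility 14.1≤24.0, max drawdown 7≤8).
D10: not dominated (best fees).

D1, D2, D3, D4, D6, D8, D10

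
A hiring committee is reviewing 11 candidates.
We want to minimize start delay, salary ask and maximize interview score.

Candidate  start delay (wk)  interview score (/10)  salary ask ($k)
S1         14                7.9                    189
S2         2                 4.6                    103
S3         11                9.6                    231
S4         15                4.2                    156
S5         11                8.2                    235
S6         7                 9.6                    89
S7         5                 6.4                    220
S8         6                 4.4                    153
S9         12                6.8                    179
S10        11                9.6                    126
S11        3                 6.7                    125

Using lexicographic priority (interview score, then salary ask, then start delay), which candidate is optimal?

First maximize interview score: best is 9.6, kept {S3, S6, S10}.
Then minimize salary ask: best is 89, kept {S6}.

S6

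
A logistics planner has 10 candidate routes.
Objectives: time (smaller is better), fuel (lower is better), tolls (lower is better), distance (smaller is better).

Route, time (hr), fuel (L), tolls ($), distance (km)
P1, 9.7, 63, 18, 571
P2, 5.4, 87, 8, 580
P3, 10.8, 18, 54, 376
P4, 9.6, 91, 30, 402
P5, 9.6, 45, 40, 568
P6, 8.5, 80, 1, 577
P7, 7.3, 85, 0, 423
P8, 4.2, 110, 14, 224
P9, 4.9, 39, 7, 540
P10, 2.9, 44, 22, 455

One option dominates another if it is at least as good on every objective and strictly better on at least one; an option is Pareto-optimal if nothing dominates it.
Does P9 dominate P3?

P9 vs P3: P9 is worse on fuel (39 vs 18), so it does not dominate P3.

No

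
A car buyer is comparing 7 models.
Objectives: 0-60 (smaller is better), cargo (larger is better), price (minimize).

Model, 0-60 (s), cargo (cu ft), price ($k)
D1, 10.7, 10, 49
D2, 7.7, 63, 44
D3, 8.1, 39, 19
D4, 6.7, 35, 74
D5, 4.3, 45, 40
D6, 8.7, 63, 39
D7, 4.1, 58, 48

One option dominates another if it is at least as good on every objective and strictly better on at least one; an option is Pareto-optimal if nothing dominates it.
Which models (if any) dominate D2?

none

D1: worse on 0-60 (10.7 vs 7.7).
D3: worse on 0-60 (8.1 vs 7.7).
D4: worse on cargo (35 vs 63).
D5: worse on cargo (45 vs 63).
D6: worse on 0-60 (8.7 vs 7.7).
D7: worse on cargo (58 vs 63).
No option dominates D2.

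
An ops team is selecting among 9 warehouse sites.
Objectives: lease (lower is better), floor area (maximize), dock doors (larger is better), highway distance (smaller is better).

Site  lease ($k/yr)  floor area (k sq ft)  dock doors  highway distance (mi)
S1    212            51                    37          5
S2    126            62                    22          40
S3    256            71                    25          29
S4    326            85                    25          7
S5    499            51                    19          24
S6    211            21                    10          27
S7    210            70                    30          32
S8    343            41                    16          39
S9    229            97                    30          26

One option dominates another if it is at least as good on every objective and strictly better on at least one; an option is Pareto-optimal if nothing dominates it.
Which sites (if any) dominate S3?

S9: lease 229≤256, floor area 97≥71, dock doors 30≥25, highway distance 26≤29 — dominates S3.
Others (S1, S2, S4, S5, S6, S7, S8) are each worse than S3 on at least one objective.

S9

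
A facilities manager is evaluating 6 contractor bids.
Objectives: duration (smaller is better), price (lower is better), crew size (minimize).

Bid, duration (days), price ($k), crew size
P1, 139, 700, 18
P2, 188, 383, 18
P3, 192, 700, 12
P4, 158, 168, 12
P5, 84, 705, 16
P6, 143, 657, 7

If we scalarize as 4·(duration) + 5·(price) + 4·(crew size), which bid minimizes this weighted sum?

P4

P1: 4·139 + 5·700 + 4·18 = 4128
P2: 4·188 + 5·383 + 4·18 = 2739
P3: 4·192 + 5·700 + 4·12 = 4316
P4: 4·158 + 5·168 + 4·12 = 1520
P5: 4·84 + 5·705 + 4·16 = 3925
P6: 4·143 + 5·657 + 4·7 = 3885
Lowest: P4 at 1520.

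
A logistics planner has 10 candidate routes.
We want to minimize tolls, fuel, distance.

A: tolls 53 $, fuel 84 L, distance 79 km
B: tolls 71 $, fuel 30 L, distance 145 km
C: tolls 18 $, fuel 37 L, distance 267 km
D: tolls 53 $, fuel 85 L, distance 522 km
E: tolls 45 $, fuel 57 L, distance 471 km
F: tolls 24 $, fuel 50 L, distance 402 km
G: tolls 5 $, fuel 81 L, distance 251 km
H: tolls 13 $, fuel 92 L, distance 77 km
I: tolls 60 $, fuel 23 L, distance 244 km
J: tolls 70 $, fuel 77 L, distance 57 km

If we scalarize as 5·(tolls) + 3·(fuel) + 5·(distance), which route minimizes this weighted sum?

A: 5·53 + 3·84 + 5·79 = 912
B: 5·71 + 3·30 + 5·145 = 1170
C: 5·18 + 3·37 + 5·267 = 1536
D: 5·53 + 3·85 + 5·522 = 3130
E: 5·45 + 3·57 + 5·471 = 2751
F: 5·24 + 3·50 + 5·402 = 2280
G: 5·5 + 3·81 + 5·251 = 1523
H: 5·13 + 3·92 + 5·77 = 726
I: 5·60 + 3·23 + 5·244 = 1589
J: 5·70 + 3·77 + 5·57 = 866
Lowest: H at 726.

H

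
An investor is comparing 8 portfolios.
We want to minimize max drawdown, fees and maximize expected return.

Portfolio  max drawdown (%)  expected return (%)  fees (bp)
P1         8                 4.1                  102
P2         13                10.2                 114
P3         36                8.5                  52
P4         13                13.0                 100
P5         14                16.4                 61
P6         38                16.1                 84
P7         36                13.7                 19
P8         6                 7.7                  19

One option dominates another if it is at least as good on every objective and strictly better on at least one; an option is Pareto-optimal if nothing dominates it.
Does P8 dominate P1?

Yes

P8 vs P1: max drawdown 6≤8, expected return 7.7≥4.1, fees 19≤102 — P8 is at least as good on every objective with at least one strict improvement.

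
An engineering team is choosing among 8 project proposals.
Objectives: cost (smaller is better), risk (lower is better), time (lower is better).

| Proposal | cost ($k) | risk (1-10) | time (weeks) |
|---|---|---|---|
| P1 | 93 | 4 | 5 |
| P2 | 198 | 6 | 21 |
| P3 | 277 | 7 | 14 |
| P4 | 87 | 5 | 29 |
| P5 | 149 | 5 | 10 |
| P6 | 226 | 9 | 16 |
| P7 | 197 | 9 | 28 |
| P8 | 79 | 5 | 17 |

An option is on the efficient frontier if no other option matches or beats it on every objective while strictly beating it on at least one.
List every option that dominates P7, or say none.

P1: cost 93≤197, risk 4≤9, time 5≤28 — dominates P7.
P5: cost 149≤197, risk 5≤9, time 10≤28 — dominates P7.
P8: cost 79≤197, risk 5≤9, time 17≤28 — dominates P7.
Others (P2, P3, P4, P6) are each worse than P7 on at least one objective.

P1, P5, P8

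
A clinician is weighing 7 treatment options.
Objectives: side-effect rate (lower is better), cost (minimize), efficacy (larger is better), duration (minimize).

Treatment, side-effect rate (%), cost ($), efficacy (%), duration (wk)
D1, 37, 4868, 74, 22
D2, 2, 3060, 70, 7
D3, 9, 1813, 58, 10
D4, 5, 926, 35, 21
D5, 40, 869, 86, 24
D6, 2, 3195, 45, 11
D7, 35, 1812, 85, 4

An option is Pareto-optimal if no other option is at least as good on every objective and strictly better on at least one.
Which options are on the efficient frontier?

D1: dominated by D7 (side-effect rate 35≤37, cost 1812≤4868, efficacy 85≥74, duration 4≤22).
D2: not dominated.
D3: not dominated.
D4: not dominated.
D5: not dominated (best cost).
D6: dominated by D2 (side-effect rate 2≤2, cost 3060≤3195, efficacy 70≥45, duration 7≤11).
D7: not dominated (best duration).

D2, D3, D4, D5, D7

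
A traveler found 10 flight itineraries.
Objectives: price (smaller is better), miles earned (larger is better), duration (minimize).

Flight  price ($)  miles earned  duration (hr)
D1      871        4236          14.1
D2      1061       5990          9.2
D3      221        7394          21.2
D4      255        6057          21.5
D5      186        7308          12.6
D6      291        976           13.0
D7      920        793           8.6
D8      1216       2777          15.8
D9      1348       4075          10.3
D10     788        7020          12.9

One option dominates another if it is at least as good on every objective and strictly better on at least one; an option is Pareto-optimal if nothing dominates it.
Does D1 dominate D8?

Yes

D1 vs D8: price 871≤1216, miles earned 4236≥2777, duration 14.1≤15.8 — D1 is at least as good on every objective with at least one strict improvement.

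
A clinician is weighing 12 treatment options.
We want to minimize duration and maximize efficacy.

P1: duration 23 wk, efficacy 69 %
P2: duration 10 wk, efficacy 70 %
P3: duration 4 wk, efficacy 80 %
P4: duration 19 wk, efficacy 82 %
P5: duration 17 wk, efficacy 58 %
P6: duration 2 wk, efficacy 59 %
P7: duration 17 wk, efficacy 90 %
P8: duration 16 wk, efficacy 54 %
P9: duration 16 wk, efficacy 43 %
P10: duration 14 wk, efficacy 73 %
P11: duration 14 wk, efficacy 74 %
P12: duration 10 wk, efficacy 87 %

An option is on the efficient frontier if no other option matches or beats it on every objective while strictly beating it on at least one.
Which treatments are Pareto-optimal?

P1: dominated by P2 (duration 10≤23, efficacy 70≥69).
P2: dominated by P3 (duration 4≤10, efficacy 80≥70).
P3: not dominated.
P4: dominated by P7 (duration 17≤19, efficacy 90≥82).
P5: dominated by P2 (duration 10≤17, efficacy 70≥58).
P6: not dominated (best duration).
P7: not dominated (best efficacy).
P8: dominated by P2 (duration 10≤16, efficacy 70≥54).
P9: dominated by P2 (duration 10≤16, efficacy 70≥43).
P10: dominated by P3 (duration 4≤14, efficacy 80≥73).
P11: dominated by P3 (duration 4≤14, efficacy 80≥74).
P12: not dominated.

P3, P6, P7, P12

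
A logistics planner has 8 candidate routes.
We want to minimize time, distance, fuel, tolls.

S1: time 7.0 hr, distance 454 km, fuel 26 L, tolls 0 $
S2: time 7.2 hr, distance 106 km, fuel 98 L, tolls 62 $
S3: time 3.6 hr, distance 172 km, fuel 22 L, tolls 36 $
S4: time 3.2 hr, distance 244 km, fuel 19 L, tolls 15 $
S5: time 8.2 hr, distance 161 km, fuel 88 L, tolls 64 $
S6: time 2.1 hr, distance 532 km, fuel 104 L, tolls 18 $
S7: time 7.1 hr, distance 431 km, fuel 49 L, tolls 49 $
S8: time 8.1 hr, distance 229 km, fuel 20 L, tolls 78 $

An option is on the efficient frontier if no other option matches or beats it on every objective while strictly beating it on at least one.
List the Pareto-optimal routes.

S1: not dominated (best tolls).
S2: not dominated (best distance).
S3: not dominated.
S4: not dominated (best fuel).
S5: not dominated.
S6: not dominated (best time).
S7: dominated by S3 (time 3.6≤7.1, distance 172≤431, fuel 22≤49, tolls 36≤49).
S8: not dominated.

S1, S2, S3, S4, S5, S6, S8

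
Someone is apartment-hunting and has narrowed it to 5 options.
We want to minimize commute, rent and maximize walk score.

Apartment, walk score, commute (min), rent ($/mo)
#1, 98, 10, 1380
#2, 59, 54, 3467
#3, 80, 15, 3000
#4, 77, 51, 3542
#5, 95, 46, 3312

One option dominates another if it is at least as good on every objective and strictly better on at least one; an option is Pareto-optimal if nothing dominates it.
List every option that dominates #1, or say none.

none

#2: worse on walk score (59 vs 98).
#3: worse on walk score (80 vs 98).
#4: worse on walk score (77 vs 98).
#5: worse on walk score (95 vs 98).
No option dominates #1.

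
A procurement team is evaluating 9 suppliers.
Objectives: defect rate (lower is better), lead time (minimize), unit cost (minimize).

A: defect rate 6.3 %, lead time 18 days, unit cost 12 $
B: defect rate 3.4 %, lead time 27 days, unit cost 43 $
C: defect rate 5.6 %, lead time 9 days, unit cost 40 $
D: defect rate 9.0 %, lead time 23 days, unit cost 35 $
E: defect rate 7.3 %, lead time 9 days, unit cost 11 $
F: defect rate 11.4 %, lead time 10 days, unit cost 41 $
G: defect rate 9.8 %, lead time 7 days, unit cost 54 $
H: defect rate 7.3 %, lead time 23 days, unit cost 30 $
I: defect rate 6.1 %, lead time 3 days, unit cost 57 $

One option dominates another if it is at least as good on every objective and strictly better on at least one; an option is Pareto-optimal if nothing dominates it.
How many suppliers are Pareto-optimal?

A: not dominated.
B: not dominated (best defect rate).
C: not dominated.
D: dominated by A (defect rate 6.3≤9.0, lead time 18≤23, unit cost 12≤35).
E: not dominated (best unit cost).
F: dominated by C (defect rate 5.6≤11.4, lead time 9≤10, unit cost 40≤41).
G: not dominated.
H: dominated by A (defect rate 6.3≤7.3, lead time 18≤23, unit cost 12≤30).
I: not dominated (best lead time).
Pareto-optimal: A, B, C, E, G, I → 6.

6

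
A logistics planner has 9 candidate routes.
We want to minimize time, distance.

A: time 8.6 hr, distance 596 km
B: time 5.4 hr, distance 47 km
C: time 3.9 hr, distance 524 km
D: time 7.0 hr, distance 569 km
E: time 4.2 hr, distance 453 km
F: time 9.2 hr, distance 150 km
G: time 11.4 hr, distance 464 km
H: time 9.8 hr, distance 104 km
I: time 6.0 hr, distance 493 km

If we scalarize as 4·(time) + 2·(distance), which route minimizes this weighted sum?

B

A: 4·8.6 + 2·596 = 1226.4
B: 4·5.4 + 2·47 = 115.6
C: 4·3.9 + 2·524 = 1063.6
D: 4·7.0 + 2·569 = 1166.0
E: 4·4.2 + 2·453 = 922.8
F: 4·9.2 + 2·150 = 336.8
G: 4·11.4 + 2·464 = 973.6
H: 4·9.8 + 2·104 = 247.2
I: 4·6.0 + 2·493 = 1010.0
Lowest: B at 115.6.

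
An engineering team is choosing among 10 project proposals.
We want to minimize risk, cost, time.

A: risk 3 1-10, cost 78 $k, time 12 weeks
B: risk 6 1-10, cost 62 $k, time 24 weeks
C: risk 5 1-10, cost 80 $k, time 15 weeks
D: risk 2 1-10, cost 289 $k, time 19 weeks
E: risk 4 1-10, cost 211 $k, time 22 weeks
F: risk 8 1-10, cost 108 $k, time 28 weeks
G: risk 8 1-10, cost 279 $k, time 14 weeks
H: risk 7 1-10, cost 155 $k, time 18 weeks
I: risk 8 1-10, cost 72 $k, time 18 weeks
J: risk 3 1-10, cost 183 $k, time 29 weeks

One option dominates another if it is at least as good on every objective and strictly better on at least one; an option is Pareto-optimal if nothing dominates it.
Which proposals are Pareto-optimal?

A: not dominated (best time).
B: not dominated (best cost).
C: dominated by A (risk 3≤5, cost 78≤80, time 12≤15).
D: not dominated (best risk).
E: dominated by A (risk 3≤4, cost 78≤211, time 12≤22).
F: dominated by A (risk 3≤8, cost 78≤108, time 12≤28).
G: dominated by A (risk 3≤8, cost 78≤279, time 12≤14).
H: dominated by A (risk 3≤7, cost 78≤155, time 12≤18).
I: not dominated.
J: dominated by A (risk 3≤3, cost 78≤183, time 12≤29).

A, B, D, I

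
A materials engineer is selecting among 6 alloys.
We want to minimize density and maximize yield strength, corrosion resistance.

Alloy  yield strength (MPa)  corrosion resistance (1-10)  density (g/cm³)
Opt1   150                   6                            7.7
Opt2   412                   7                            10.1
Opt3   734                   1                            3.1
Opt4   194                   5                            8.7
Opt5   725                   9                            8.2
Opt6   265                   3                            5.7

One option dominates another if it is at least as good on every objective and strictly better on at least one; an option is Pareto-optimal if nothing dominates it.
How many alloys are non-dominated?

4

Opt1: not dominated.
Opt2: dominated by Opt5 (yield strength 725≥412, corrosion resistance 9≥7, density 8.2≤10.1).
Opt3: not dominated (best yield strength).
Opt4: dominated by Opt5 (yield strength 725≥194, corrosion resistance 9≥5, density 8.2≤8.7).
Opt5: not dominated (best corrosion resistance).
Opt6: not dominated.
Pareto-optimal: Opt1, Opt3, Opt5, Opt6 → 4.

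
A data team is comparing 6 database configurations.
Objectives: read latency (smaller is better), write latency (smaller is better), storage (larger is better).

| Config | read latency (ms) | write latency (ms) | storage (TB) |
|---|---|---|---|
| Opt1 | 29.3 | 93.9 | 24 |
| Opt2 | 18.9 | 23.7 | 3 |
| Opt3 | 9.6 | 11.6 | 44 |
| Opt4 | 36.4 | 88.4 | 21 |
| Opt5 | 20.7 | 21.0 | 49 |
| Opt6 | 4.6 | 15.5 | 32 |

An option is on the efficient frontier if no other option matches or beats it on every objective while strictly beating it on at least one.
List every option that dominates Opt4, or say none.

Opt3: read latency 9.6≤36.4, write latency 11.6≤88.4, storage 44≥21 — dominates Opt4.
Opt5: read latency 20.7≤36.4, write latency 21.0≤88.4, storage 49≥21 — dominates Opt4.
Opt6: read latency 4.6≤36.4, write latency 15.5≤88.4, storage 32≥21 — dominates Opt4.
Others (Opt1, Opt2) are each worse than Opt4 on at least one objective.

Opt3, Opt5, Opt6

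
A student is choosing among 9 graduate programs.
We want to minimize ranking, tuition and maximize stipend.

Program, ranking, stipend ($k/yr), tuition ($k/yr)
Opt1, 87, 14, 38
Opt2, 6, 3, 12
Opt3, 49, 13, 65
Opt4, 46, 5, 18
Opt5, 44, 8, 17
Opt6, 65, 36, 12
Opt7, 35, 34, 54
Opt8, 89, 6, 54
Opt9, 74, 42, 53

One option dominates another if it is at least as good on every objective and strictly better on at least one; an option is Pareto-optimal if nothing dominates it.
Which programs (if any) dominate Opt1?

Opt6

Opt6: ranking 65≤87, stipend 36≥14, tuition 12≤38 — dominates Opt1.
Others (Opt2, Opt3, Opt4, Opt5, Opt7, Opt8, Opt9) are each worse than Opt1 on at least one objective.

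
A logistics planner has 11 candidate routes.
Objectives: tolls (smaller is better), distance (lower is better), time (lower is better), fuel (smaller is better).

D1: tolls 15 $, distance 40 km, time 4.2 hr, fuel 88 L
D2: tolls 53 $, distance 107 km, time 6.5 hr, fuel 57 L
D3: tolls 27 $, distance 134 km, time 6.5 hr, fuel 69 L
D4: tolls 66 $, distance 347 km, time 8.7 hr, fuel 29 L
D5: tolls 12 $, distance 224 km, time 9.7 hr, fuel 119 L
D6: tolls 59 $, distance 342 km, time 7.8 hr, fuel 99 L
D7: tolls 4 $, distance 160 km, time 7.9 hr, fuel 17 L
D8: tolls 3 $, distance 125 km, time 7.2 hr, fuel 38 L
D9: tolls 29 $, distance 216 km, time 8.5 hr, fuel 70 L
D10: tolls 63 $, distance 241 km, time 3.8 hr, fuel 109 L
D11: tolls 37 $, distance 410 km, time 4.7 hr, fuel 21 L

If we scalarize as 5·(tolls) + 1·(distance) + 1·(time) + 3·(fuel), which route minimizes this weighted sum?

D7

D1: 5·15 + 1·40 + 1·4.2 + 3·88 = 383.2
D2: 5·53 + 1·107 + 1·6.5 + 3·57 = 549.5
D3: 5·27 + 1·134 + 1·6.5 + 3·69 = 482.5
D4: 5·66 + 1·347 + 1·8.7 + 3·29 = 772.7
D5: 5·12 + 1·224 + 1·9.7 + 3·119 = 650.7
D6: 5·59 + 1·342 + 1·7.8 + 3·99 = 941.8
D7: 5·4 + 1·160 + 1·7.9 + 3·17 = 238.9
D8: 5·3 + 1·125 + 1·7.2 + 3·38 = 261.2
D9: 5·29 + 1·216 + 1·8.5 + 3·70 = 579.5
D10: 5·63 + 1·241 + 1·3.8 + 3·109 = 886.8
D11: 5·37 + 1·410 + 1·4.7 + 3·21 = 662.7
Lowest: D7 at 238.9.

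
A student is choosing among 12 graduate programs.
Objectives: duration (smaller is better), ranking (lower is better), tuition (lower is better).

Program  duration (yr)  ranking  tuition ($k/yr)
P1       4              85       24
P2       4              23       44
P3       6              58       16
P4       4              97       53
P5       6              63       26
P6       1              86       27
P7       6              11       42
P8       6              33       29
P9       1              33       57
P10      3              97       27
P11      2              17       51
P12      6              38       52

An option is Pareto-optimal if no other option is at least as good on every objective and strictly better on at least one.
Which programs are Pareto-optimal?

P1, P2, P3, P6, P7, P8, P9, P11

P1: not dominated.
P2: not dominated.
P3: not dominated (best tuition).
P4: dominated by P1 (duration 4≤4, ranking 85≤97, tuition 24≤53).
P5: dominated by P3 (duration 6≤6, ranking 58≤63, tuition 16≤26).
P6: not dominated.
P7: not dominated (best ranking).
P8: not dominated.
P9: not dominated.
P10: dominated by P6 (duration 1≤3, ranking 86≤97, tuition 27≤27).
P11: not dominated.
P12: dominated by P2 (duration 4≤6, ranking 23≤38, tuition 44≤52).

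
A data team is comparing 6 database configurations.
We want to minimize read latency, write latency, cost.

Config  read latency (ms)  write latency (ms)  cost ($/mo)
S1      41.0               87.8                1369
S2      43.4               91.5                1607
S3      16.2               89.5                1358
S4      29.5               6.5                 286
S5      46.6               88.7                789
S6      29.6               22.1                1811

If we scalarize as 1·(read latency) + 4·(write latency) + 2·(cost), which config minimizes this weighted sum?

S4

S1: 1·41.0 + 4·87.8 + 2·1369 = 3130.2
S2: 1·43.4 + 4·91.5 + 2·1607 = 3623.4
S3: 1·16.2 + 4·89.5 + 2·1358 = 3090.2
S4: 1·29.5 + 4·6.5 + 2·286 = 627.5
S5: 1·46.6 + 4·88.7 + 2·789 = 1979.4
S6: 1·29.6 + 4·22.1 + 2·1811 = 3740.0
Lowest: S4 at 627.5.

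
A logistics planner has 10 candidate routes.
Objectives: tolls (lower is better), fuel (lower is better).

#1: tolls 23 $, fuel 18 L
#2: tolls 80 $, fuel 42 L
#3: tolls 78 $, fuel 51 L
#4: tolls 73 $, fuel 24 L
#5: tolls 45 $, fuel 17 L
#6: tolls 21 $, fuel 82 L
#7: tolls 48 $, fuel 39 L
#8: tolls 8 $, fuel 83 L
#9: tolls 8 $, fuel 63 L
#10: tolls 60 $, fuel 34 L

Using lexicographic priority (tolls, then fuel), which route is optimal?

First minimize tolls: best is 8, kept {#8, #9}.
Then minimize fuel: best is 63, kept {#9}.

#9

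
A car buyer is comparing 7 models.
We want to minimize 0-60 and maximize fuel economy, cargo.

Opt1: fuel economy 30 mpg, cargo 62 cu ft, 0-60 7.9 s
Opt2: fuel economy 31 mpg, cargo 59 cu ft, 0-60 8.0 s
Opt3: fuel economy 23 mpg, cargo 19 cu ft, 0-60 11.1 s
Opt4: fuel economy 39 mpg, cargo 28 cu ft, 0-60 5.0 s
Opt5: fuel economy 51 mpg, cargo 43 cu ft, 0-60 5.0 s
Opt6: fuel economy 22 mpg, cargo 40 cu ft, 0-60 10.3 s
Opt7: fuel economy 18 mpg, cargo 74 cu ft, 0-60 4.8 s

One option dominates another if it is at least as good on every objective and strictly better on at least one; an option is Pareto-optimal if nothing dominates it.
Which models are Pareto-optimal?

Opt1: not dominated.
Opt2: not dominated.
Opt3: dominated by Opt1 (fuel economy 30≥23, cargo 62≥19, 0-60 7.9≤11.1).
Opt4: dominated by Opt5 (fuel economy 51≥39, cargo 43≥28, 0-60 5.0≤5.0).
Opt5: not dominated (best fuel economy).
Opt6: dominated by Opt1 (fuel economy 30≥22, cargo 62≥40, 0-60 7.9≤10.3).
Opt7: not dominated (best cargo).

Opt1, Opt2, Opt5, Opt7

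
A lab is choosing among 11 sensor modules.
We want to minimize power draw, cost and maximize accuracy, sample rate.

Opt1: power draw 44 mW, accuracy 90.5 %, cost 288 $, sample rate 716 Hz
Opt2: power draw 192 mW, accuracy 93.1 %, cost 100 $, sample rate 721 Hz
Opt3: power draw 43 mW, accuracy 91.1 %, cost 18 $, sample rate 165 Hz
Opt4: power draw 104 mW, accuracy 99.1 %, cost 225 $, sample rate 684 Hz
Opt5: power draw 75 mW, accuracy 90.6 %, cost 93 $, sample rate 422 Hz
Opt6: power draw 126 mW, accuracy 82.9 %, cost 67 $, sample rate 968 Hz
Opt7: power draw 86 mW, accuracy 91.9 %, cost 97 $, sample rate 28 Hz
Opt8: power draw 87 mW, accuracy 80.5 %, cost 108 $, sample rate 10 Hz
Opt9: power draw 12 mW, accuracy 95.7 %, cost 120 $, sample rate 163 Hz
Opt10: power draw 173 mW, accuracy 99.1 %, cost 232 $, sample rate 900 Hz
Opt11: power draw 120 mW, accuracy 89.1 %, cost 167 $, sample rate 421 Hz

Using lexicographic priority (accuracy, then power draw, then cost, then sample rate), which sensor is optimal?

First maximize accuracy: best is 99.1, kept {Opt4, Opt10}.
Then minimize power draw: best is 104, kept {Opt4}.

Opt4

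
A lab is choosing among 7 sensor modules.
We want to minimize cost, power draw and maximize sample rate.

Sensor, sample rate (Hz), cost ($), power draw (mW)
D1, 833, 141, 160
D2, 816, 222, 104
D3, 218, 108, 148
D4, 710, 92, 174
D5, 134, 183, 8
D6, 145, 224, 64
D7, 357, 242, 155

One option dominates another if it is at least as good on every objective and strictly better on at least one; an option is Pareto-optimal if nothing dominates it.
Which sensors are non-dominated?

D1: not dominated (best sample rate).
D2: not dominated.
D3: not dominated.
D4: not dominated (best cost).
D5: not dominated (best power draw).
D6: not dominated.
D7: dominated by D2 (sample rate 816≥357, cost 222≤242, power draw 104≤155).

D1, D2, D3, D4, D5, D6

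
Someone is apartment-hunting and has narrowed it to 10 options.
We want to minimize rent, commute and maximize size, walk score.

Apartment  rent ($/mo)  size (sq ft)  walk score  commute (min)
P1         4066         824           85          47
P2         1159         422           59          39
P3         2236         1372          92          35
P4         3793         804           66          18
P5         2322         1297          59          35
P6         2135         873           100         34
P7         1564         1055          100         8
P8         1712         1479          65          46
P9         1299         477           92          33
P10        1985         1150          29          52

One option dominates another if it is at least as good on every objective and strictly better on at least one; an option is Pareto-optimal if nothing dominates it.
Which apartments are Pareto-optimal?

P1: dominated by P3 (rent 2236≤4066, size 1372≥824, walk score 92≥85, commute 35≤47).
P2: not dominated (best rent).
P3: not dominated.
P4: dominated by P7 (rent 1564≤3793, size 1055≥804, walk score 100≥66, commute 8≤18).
P5: dominated by P3 (rent 2236≤2322, size 1372≥1297, walk score 92≥59, commute 35≤35).
P6: dominated by P7 (rent 1564≤2135, size 1055≥873, walk score 100≥100, commute 8≤34).
P7: not dominated (best commute).
P8: not dominated (best size).
P9: not dominated.
P10: dominated by P8 (rent 1712≤1985, size 1479≥1150, walk score 65≥29, commute 46≤52).

P2, P3, P7, P8, P9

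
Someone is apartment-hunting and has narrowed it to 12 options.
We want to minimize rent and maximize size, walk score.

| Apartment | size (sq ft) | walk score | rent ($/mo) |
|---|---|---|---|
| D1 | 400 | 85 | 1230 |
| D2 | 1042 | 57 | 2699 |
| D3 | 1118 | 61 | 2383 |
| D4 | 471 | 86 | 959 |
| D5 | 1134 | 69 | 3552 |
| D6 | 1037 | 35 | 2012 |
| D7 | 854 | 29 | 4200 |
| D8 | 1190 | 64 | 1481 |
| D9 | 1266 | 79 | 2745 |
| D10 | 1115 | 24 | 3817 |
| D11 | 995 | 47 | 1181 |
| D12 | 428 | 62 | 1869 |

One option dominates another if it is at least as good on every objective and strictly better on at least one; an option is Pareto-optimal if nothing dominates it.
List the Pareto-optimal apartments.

D1: dominated by D4 (size 471≥400, walk score 86≥85, rent 959≤1230).
D2: dominated by D3 (size 1118≥1042, walk score 61≥57, rent 2383≤2699).
D3: dominated by D8 (size 1190≥1118, walk score 64≥61, rent 1481≤2383).
D4: not dominated (best walk score).
D5: dominated by D9 (size 1266≥1134, walk score 79≥69, rent 2745≤3552).
D6: dominated by D8 (size 1190≥1037, walk score 64≥35, rent 1481≤2012).
D7: dominated by D2 (size 1042≥854, walk score 57≥29, rent 2699≤4200).
D8: not dominated.
D9: not dominated (best size).
D10: dominated by D3 (size 1118≥1115, walk score 61≥24, rent 2383≤3817).
D11: not dominated.
D12: dominated by D4 (size 471≥428, walk score 86≥62, rent 959≤1869).

D4, D8, D9, D11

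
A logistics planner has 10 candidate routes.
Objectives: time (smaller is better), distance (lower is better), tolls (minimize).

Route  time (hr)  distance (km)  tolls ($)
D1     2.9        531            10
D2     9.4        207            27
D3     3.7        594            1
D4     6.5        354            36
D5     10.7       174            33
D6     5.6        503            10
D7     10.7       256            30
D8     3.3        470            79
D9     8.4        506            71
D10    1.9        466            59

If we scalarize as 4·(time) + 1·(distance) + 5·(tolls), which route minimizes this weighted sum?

D2

D1: 4·2.9 + 1·531 + 5·10 = 592.6
D2: 4·9.4 + 1·207 + 5·27 = 379.6
D3: 4·3.7 + 1·594 + 5·1 = 613.8
D4: 4·6.5 + 1·354 + 5·36 = 560.0
D5: 4·10.7 + 1·174 + 5·33 = 381.8
D6: 4·5.6 + 1·503 + 5·10 = 575.4
D7: 4·10.7 + 1·256 + 5·30 = 448.8
D8: 4·3.3 + 1·470 + 5·79 = 878.2
D9: 4·8.4 + 1·506 + 5·71 = 894.6
D10: 4·1.9 + 1·466 + 5·59 = 768.6
Lowest: D2 at 379.6.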